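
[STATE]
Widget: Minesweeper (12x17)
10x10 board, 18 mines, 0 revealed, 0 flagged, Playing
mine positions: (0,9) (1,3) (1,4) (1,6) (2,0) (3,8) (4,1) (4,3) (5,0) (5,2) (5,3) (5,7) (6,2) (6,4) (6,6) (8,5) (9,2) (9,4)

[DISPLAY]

■■■■■■■■■■  
■■■■■■■■■■  
■■■■■■■■■■  
■■■■■■■■■■  
■■■■■■■■■■  
■■■■■■■■■■  
■■■■■■■■■■  
■■■■■■■■■■  
■■■■■■■■■■  
■■■■■■■■■■  
            
            
            
            
            
            
            


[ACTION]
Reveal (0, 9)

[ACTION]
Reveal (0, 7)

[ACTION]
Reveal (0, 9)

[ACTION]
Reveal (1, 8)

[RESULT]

■■■■■■■■■✹  
■■■✹✹■✹■■■  
✹■■■■■■■■■  
■■■■■■■■✹■  
■✹■✹■■■■■■  
✹■✹✹■■■✹■■  
■■✹■✹■✹■■■  
■■■■■■■■■■  
■■■■■✹■■■■  
■■✹■✹■■■■■  
            
            
            
            
            
            
            


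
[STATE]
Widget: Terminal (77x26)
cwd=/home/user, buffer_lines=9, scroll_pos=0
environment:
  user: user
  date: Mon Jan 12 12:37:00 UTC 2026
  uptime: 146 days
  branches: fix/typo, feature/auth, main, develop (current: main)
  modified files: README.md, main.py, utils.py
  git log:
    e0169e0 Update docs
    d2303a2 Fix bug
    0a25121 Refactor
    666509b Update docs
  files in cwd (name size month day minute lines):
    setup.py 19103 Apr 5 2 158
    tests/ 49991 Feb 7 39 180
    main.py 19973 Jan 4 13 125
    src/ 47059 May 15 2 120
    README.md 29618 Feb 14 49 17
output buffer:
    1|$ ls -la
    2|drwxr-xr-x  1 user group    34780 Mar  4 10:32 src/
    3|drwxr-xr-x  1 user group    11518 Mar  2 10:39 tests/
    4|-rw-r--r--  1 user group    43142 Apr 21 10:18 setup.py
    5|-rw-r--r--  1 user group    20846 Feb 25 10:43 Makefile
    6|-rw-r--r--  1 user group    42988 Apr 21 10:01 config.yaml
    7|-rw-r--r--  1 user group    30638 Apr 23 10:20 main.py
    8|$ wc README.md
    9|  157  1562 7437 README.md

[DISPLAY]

$ ls -la                                                                     
drwxr-xr-x  1 user group    34780 Mar  4 10:32 src/                          
drwxr-xr-x  1 user group    11518 Mar  2 10:39 tests/                        
-rw-r--r--  1 user group    43142 Apr 21 10:18 setup.py                      
-rw-r--r--  1 user group    20846 Feb 25 10:43 Makefile                      
-rw-r--r--  1 user group    42988 Apr 21 10:01 config.yaml                   
-rw-r--r--  1 user group    30638 Apr 23 10:20 main.py                       
$ wc README.md                                                               
  157  1562 7437 README.md                                                   
$ █                                                                          
                                                                             
                                                                             
                                                                             
                                                                             
                                                                             
                                                                             
                                                                             
                                                                             
                                                                             
                                                                             
                                                                             
                                                                             
                                                                             
                                                                             
                                                                             
                                                                             


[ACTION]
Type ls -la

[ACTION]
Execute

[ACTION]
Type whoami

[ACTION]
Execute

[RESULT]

$ ls -la                                                                     
drwxr-xr-x  1 user group    34780 Mar  4 10:32 src/                          
drwxr-xr-x  1 user group    11518 Mar  2 10:39 tests/                        
-rw-r--r--  1 user group    43142 Apr 21 10:18 setup.py                      
-rw-r--r--  1 user group    20846 Feb 25 10:43 Makefile                      
-rw-r--r--  1 user group    42988 Apr 21 10:01 config.yaml                   
-rw-r--r--  1 user group    30638 Apr 23 10:20 main.py                       
$ wc README.md                                                               
  157  1562 7437 README.md                                                   
$ ls -la                                                                     
-rw-r--r--  1 user group    19103 Apr  5 10:02 setup.py                      
drwxr-xr-x  1 user group    49991 Feb  7 10:39 tests/                        
-rw-r--r--  1 user group    19973 Jan  4 10:13 main.py                       
drwxr-xr-x  1 user group    47059 May 15 10:02 src/                          
-rw-r--r--  1 user group    29618 Feb 14 10:49 README.md                     
$ whoami                                                                     
user                                                                         
$ █                                                                          
                                                                             
                                                                             
                                                                             
                                                                             
                                                                             
                                                                             
                                                                             
                                                                             


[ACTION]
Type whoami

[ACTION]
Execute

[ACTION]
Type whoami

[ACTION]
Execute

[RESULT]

$ ls -la                                                                     
drwxr-xr-x  1 user group    34780 Mar  4 10:32 src/                          
drwxr-xr-x  1 user group    11518 Mar  2 10:39 tests/                        
-rw-r--r--  1 user group    43142 Apr 21 10:18 setup.py                      
-rw-r--r--  1 user group    20846 Feb 25 10:43 Makefile                      
-rw-r--r--  1 user group    42988 Apr 21 10:01 config.yaml                   
-rw-r--r--  1 user group    30638 Apr 23 10:20 main.py                       
$ wc README.md                                                               
  157  1562 7437 README.md                                                   
$ ls -la                                                                     
-rw-r--r--  1 user group    19103 Apr  5 10:02 setup.py                      
drwxr-xr-x  1 user group    49991 Feb  7 10:39 tests/                        
-rw-r--r--  1 user group    19973 Jan  4 10:13 main.py                       
drwxr-xr-x  1 user group    47059 May 15 10:02 src/                          
-rw-r--r--  1 user group    29618 Feb 14 10:49 README.md                     
$ whoami                                                                     
user                                                                         
$ whoami                                                                     
user                                                                         
$ whoami                                                                     
user                                                                         
$ █                                                                          
                                                                             
                                                                             
                                                                             
                                                                             


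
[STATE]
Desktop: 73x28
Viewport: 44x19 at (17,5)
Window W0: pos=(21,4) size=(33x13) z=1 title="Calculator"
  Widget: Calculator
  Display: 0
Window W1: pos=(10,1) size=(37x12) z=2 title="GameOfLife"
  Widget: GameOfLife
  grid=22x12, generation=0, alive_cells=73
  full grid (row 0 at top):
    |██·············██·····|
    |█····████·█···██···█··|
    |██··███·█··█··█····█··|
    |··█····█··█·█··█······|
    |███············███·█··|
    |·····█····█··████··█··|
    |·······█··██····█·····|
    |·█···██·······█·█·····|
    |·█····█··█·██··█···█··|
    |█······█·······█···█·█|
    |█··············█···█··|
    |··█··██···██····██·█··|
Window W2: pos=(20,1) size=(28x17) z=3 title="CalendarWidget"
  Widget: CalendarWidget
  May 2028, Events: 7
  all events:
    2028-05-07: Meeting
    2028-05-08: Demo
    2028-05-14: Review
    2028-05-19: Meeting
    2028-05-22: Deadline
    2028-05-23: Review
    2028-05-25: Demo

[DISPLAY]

█·█┃Mo Tu We Th Fr Sa Su      ┃     ┃       
·█·┃ 1  2  3  4  5  6  7*     ┃─────┨       
···┃ 8*  9 10 11 12 13 14*    ┃    0┃       
···┃15 16 17 18 19* 20 21     ┃     ┃       
·█·┃22* 23* 24 25* 26 27 28   ┃     ┃       
█··┃29 30 31                  ┃     ┃       
█··┃                          ┃     ┃       
━━━┃                          ┃     ┃       
   ┃                          ┃     ┃       
   ┃                          ┃     ┃       
   ┃                          ┃     ┃       
   ┃                          ┃━━━━━┛       
   ┗━━━━━━━━━━━━━━━━━━━━━━━━━━┛             
                                            
                                            
                                            
                                            
                                            
                                            


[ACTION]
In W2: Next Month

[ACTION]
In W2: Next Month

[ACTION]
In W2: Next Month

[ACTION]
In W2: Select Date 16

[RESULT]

█·█┃Mo Tu We Th Fr Sa Su      ┃     ┃       
·█·┃    1  2  3  4  5  6      ┃─────┨       
···┃ 7  8  9 10 11 12 13      ┃    0┃       
···┃14 15 [16] 17 18 19 20    ┃     ┃       
·█·┃21 22 23 24 25 26 27      ┃     ┃       
█··┃28 29 30 31               ┃     ┃       
█··┃                          ┃     ┃       
━━━┃                          ┃     ┃       
   ┃                          ┃     ┃       
   ┃                          ┃     ┃       
   ┃                          ┃     ┃       
   ┃                          ┃━━━━━┛       
   ┗━━━━━━━━━━━━━━━━━━━━━━━━━━┛             
                                            
                                            
                                            
                                            
                                            
                                            


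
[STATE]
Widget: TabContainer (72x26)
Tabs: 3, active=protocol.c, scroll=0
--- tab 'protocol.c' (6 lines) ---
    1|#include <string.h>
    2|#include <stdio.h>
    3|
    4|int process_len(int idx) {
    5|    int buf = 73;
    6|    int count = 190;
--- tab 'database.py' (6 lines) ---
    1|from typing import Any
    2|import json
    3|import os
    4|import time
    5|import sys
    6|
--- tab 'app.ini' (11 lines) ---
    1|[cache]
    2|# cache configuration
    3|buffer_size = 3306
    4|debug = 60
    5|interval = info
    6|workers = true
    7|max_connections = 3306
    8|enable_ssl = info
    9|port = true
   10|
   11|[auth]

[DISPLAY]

[protocol.c]│ database.py │ app.ini                                     
────────────────────────────────────────────────────────────────────────
#include <string.h>                                                     
#include <stdio.h>                                                      
                                                                        
int process_len(int idx) {                                              
    int buf = 73;                                                       
    int count = 190;                                                    
                                                                        
                                                                        
                                                                        
                                                                        
                                                                        
                                                                        
                                                                        
                                                                        
                                                                        
                                                                        
                                                                        
                                                                        
                                                                        
                                                                        
                                                                        
                                                                        
                                                                        
                                                                        


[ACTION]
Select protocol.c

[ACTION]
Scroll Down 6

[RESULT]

[protocol.c]│ database.py │ app.ini                                     
────────────────────────────────────────────────────────────────────────
    int count = 190;                                                    
                                                                        
                                                                        
                                                                        
                                                                        
                                                                        
                                                                        
                                                                        
                                                                        
                                                                        
                                                                        
                                                                        
                                                                        
                                                                        
                                                                        
                                                                        
                                                                        
                                                                        
                                                                        
                                                                        
                                                                        
                                                                        
                                                                        
                                                                        


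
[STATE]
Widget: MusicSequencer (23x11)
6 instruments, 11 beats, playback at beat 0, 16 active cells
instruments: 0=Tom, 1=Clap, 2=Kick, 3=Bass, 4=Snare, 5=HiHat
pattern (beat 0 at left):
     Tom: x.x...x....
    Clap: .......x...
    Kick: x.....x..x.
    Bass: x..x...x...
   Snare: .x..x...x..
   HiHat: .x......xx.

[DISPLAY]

      ▼1234567890      
   Tom█·█···█····      
  Clap·······█···      
  Kick█·····█··█·      
  Bass█··█···█···      
 Snare·█··█···█··      
 HiHat·█······██·      
                       
                       
                       
                       


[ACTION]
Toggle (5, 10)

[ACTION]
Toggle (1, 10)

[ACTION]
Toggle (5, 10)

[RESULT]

      ▼1234567890      
   Tom█·█···█····      
  Clap·······█··█      
  Kick█·····█··█·      
  Bass█··█···█···      
 Snare·█··█···█··      
 HiHat·█······██·      
                       
                       
                       
                       


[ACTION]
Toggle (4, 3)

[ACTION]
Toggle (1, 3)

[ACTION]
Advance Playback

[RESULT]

      0▼234567890      
   Tom█·█···█····      
  Clap···█···█··█      
  Kick█·····█··█·      
  Bass█··█···█···      
 Snare·█·██···█··      
 HiHat·█······██·      
                       
                       
                       
                       


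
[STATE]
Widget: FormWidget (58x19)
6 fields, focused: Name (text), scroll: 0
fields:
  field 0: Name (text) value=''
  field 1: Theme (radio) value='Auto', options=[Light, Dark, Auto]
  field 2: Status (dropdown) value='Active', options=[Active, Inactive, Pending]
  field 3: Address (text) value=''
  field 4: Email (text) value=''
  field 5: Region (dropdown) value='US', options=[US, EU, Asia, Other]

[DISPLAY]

> Name:       [                                          ]
  Theme:      ( ) Light  ( ) Dark  (●) Auto               
  Status:     [Active                                   ▼]
  Address:    [                                          ]
  Email:      [                                          ]
  Region:     [US                                       ▼]
                                                          
                                                          
                                                          
                                                          
                                                          
                                                          
                                                          
                                                          
                                                          
                                                          
                                                          
                                                          
                                                          


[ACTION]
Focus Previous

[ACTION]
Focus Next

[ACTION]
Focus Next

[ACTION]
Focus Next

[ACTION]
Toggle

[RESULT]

  Name:       [                                          ]
  Theme:      ( ) Light  ( ) Dark  (●) Auto               
> Status:     [Active                                   ▼]
  Address:    [                                          ]
  Email:      [                                          ]
  Region:     [US                                       ▼]
                                                          
                                                          
                                                          
                                                          
                                                          
                                                          
                                                          
                                                          
                                                          
                                                          
                                                          
                                                          
                                                          


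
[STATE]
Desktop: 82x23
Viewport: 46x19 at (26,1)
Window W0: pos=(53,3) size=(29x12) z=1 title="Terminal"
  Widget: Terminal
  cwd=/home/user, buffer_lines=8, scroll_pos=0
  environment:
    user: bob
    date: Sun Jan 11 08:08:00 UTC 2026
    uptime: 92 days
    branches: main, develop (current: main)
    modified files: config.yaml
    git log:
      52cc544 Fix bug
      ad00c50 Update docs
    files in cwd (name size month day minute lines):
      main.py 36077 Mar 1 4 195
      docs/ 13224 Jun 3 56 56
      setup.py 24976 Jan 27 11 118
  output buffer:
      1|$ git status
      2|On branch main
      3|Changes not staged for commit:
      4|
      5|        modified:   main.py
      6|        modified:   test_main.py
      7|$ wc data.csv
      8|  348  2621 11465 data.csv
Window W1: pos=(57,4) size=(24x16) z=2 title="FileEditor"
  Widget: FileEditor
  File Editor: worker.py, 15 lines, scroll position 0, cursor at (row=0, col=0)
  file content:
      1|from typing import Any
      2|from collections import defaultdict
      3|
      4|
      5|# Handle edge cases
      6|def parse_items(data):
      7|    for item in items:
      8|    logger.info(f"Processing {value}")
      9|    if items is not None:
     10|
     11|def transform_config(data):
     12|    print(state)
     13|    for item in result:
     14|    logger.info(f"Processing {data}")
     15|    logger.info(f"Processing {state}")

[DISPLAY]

                                              
                                              
                           ┏━━━━━━━━━━━━━━━━━━
                           ┃ Te┏━━━━━━━━━━━━━━
                           ┠───┃ FileEditor   
                           ┃$ g┠──────────────
                           ┃On ┃█rom typing im
                           ┃Cha┃from collectio
                           ┃   ┃              
                           ┃   ┃              
                           ┃   ┃# Handle edge 
                           ┃$ w┃def parse_item
                           ┃  3┃    for item i
                           ┗━━━┃    logger.inf
                               ┃    if items i
                               ┃              
                               ┃def transform_
                               ┃    print(stat
                               ┗━━━━━━━━━━━━━━


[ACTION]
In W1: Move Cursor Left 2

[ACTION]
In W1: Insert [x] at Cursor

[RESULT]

                                              
                                              
                           ┏━━━━━━━━━━━━━━━━━━
                           ┃ Te┏━━━━━━━━━━━━━━
                           ┠───┃ FileEditor   
                           ┃$ g┠──────────────
                           ┃On ┃x█rom typing i
                           ┃Cha┃from collectio
                           ┃   ┃              
                           ┃   ┃              
                           ┃   ┃# Handle edge 
                           ┃$ w┃def parse_item
                           ┃  3┃    for item i
                           ┗━━━┃    logger.inf
                               ┃    if items i
                               ┃              
                               ┃def transform_
                               ┃    print(stat
                               ┗━━━━━━━━━━━━━━


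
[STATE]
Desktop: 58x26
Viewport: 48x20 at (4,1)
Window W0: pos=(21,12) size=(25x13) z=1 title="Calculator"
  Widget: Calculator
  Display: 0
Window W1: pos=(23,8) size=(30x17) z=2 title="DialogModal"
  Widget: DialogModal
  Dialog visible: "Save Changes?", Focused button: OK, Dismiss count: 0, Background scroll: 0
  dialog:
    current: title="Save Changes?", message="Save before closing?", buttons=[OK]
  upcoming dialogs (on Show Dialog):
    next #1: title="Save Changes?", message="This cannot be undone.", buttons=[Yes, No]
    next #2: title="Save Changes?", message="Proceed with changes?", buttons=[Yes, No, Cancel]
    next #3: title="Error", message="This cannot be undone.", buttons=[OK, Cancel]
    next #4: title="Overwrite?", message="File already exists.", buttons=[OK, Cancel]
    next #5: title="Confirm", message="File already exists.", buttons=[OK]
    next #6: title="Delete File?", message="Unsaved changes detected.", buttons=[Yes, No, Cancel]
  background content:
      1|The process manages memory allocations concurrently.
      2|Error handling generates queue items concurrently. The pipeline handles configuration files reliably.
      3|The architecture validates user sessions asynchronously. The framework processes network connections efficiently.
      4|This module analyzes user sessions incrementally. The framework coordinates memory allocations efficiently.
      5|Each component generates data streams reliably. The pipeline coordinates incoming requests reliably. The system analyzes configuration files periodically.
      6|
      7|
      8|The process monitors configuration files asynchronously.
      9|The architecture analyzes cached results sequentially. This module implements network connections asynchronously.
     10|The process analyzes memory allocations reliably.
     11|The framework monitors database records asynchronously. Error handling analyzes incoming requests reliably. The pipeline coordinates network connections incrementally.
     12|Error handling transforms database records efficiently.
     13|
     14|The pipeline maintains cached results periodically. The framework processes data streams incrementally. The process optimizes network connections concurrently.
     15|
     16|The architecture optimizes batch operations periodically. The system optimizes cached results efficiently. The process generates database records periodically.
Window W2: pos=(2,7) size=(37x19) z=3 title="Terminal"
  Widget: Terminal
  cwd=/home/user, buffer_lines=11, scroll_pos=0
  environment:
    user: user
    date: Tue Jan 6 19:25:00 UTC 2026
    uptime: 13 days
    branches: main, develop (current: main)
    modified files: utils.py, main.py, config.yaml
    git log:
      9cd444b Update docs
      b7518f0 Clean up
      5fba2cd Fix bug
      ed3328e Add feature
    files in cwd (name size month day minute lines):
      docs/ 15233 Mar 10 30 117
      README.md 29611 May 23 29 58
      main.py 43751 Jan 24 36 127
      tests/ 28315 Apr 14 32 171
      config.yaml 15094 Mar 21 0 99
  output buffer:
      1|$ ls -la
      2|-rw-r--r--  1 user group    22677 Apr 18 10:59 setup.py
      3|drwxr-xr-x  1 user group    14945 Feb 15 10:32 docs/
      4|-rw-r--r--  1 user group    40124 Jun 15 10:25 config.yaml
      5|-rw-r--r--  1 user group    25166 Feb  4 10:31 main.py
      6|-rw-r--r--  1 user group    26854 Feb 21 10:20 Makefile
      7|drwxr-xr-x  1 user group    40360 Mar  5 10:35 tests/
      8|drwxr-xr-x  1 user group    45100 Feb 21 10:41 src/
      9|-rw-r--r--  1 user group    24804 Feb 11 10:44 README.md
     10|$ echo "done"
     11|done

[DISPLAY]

                                                
                                                
                                                
                                                
                                                
                                                
━━━━━━━━━━━━━━━━━━━━━━━━━━━━━━━━━━┓             
Terminal                          ┃━━━━━━━━━━━━━
──────────────────────────────────┨             
 ls -la                           ┃─────────────
rw-r--r--  1 user group    22677 A┃ages memory a
rwxr-xr-x  1 user group    14945 F┃generates que
rw-r--r--  1 user group    40124 J┃e validates u
rw-r--r--  1 user group    25166 F┃lyzes user se
rw-r--r--  1 user group    26854 F┃──────────┐at
rwxr-xr-x  1 user group    40360 M┃nges?     │  
rwxr-xr-x  1 user group    45100 F┃ closing? │  
rw-r--r--  1 user group    24804 F┃]         │gu
 echo "done"                      ┃──────────┘ca
one                               ┃lyzes memory 


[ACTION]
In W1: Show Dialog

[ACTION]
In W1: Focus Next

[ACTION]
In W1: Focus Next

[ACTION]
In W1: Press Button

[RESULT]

                                                
                                                
                                                
                                                
                                                
                                                
━━━━━━━━━━━━━━━━━━━━━━━━━━━━━━━━━━┓             
Terminal                          ┃━━━━━━━━━━━━━
──────────────────────────────────┨             
 ls -la                           ┃─────────────
rw-r--r--  1 user group    22677 A┃ages memory a
rwxr-xr-x  1 user group    14945 F┃generates que
rw-r--r--  1 user group    40124 J┃e validates u
rw-r--r--  1 user group    25166 F┃lyzes user se
rw-r--r--  1 user group    26854 F┃generates dat
rwxr-xr-x  1 user group    40360 M┃             
rwxr-xr-x  1 user group    45100 F┃             
rw-r--r--  1 user group    24804 F┃itors configu
 echo "done"                      ┃e analyzes ca
one                               ┃lyzes memory 


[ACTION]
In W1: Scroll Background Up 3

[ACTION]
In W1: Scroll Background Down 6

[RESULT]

                                                
                                                
                                                
                                                
                                                
                                                
━━━━━━━━━━━━━━━━━━━━━━━━━━━━━━━━━━┓             
Terminal                          ┃━━━━━━━━━━━━━
──────────────────────────────────┨             
 ls -la                           ┃─────────────
rw-r--r--  1 user group    22677 A┃             
rwxr-xr-x  1 user group    14945 F┃itors configu
rw-r--r--  1 user group    40124 J┃e analyzes ca
rw-r--r--  1 user group    25166 F┃lyzes memory 
rw-r--r--  1 user group    26854 F┃onitors datab
rwxr-xr-x  1 user group    40360 M┃transforms da
rwxr-xr-x  1 user group    45100 F┃             
rw-r--r--  1 user group    24804 F┃intains cache
 echo "done"                      ┃             
one                               ┃e optimizes b


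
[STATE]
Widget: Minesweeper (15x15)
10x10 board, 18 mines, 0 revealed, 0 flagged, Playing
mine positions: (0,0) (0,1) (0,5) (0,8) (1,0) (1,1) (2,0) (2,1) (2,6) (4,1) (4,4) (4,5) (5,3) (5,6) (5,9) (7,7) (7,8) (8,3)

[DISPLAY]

■■■■■■■■■■     
■■■■■■■■■■     
■■■■■■■■■■     
■■■■■■■■■■     
■■■■■■■■■■     
■■■■■■■■■■     
■■■■■■■■■■     
■■■■■■■■■■     
■■■■■■■■■■     
■■■■■■■■■■     
               
               
               
               
               


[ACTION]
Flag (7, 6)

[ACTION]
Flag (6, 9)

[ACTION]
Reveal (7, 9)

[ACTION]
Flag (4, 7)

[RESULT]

■■■■■■■■■■     
■■■■■■■■■■     
■■■■■■■■■■     
■■■■■■■■■■     
■■■■■■■⚑■■     
■■■■■■■■■■     
■■■■■■■■■⚑     
■■■■■■⚑■■1     
■■■■■■■■■■     
■■■■■■■■■■     
               
               
               
               
               


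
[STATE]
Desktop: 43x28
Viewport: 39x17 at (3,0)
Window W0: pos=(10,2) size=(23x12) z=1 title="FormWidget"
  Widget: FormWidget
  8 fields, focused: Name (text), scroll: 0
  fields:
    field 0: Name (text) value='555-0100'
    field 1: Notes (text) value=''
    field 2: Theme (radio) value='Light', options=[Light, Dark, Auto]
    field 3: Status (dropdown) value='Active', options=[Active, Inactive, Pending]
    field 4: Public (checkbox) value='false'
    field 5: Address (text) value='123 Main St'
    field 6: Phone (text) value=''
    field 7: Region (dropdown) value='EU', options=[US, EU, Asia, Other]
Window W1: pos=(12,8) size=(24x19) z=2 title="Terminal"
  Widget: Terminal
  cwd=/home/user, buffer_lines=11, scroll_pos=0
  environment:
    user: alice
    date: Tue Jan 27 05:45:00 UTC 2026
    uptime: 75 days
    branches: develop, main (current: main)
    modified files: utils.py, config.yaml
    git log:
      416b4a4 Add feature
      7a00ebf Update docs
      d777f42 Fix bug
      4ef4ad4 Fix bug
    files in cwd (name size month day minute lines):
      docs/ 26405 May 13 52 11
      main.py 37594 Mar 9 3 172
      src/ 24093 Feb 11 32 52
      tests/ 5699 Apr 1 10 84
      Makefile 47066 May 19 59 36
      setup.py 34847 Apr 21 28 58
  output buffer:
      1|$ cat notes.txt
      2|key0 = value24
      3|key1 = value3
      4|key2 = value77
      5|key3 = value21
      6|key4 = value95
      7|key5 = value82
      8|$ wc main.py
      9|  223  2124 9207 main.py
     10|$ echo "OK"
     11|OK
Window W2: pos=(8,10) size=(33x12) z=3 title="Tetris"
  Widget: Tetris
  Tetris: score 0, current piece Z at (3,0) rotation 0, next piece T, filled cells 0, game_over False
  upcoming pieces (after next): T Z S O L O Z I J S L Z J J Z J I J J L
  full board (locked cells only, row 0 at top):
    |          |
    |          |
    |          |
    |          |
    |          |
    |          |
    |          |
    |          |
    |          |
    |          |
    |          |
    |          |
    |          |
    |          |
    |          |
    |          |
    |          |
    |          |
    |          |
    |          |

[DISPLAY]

                                       
                                       
       ┏━━━━━━━━━━━━━━━━━━━━━┓         
       ┃ FormWidget          ┃         
       ┠─────────────────────┨         
       ┃> Name:       [555-0]┃         
       ┃  Notes:      [     ]┃         
       ┃  Theme:      (●) Lig┃         
       ┃ ┏━━━━━━━━━━━━━━━━━━━━━━┓      
       ┃ ┃ Terminal             ┃      
     ┏━━━━━━━━━━━━━━━━━━━━━━━━━━━━━━━┓ 
     ┃ Tetris                        ┃ 
     ┠───────────────────────────────┨ 
     ┃          │Next:               ┃ 
     ┃          │ ▒                  ┃ 
     ┃          │▒▒▒                 ┃ 
     ┃          │                    ┃ 


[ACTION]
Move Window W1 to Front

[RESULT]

                                       
                                       
       ┏━━━━━━━━━━━━━━━━━━━━━┓         
       ┃ FormWidget          ┃         
       ┠─────────────────────┨         
       ┃> Name:       [555-0]┃         
       ┃  Notes:      [     ]┃         
       ┃  Theme:      (●) Lig┃         
       ┃ ┏━━━━━━━━━━━━━━━━━━━━━━┓      
       ┃ ┃ Terminal             ┃      
     ┏━━━┠──────────────────────┨━━━━┓ 
     ┃ Te┃$ cat notes.txt       ┃    ┃ 
     ┠───┃key0 = value24        ┃────┨ 
     ┃   ┃key1 = value3         ┃    ┃ 
     ┃   ┃key2 = value77        ┃    ┃ 
     ┃   ┃key3 = value21        ┃    ┃ 
     ┃   ┃key4 = value95        ┃    ┃ 


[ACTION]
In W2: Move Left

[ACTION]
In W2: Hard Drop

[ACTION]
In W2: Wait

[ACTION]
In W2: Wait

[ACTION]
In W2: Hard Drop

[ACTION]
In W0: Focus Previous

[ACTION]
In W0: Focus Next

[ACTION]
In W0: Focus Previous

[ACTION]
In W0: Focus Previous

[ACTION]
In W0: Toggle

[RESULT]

                                       
                                       
       ┏━━━━━━━━━━━━━━━━━━━━━┓         
       ┃ FormWidget          ┃         
       ┠─────────────────────┨         
       ┃  Name:       [555-0]┃         
       ┃  Notes:      [     ]┃         
       ┃  Theme:      (●) Lig┃         
       ┃ ┏━━━━━━━━━━━━━━━━━━━━━━┓      
       ┃ ┃ Terminal             ┃      
     ┏━━━┠──────────────────────┨━━━━┓ 
     ┃ Te┃$ cat notes.txt       ┃    ┃ 
     ┠───┃key0 = value24        ┃────┨ 
     ┃   ┃key1 = value3         ┃    ┃ 
     ┃   ┃key2 = value77        ┃    ┃ 
     ┃   ┃key3 = value21        ┃    ┃ 
     ┃   ┃key4 = value95        ┃    ┃ 


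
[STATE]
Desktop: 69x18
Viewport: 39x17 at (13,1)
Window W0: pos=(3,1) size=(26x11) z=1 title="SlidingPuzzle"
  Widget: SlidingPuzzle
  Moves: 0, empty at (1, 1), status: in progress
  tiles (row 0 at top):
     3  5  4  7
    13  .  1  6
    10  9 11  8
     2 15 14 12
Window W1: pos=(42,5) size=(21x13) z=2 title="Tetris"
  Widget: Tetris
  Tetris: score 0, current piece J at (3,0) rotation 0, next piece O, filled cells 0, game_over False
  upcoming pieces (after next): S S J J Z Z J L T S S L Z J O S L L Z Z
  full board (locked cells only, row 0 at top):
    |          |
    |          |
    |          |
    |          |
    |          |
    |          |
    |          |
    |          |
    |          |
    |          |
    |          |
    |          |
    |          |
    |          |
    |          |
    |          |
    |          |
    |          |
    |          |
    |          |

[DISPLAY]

━━━━━━━━━━━━━━━┓                       
uzzle          ┃                       
───────────────┨                       
─┬────┬────┐   ┃                       
 │  4 │  7 │   ┃             ┏━━━━━━━━━
─┼────┼────┤   ┃             ┃ Tetris  
 │  1 │  6 │   ┃             ┠─────────
─┼────┼────┤   ┃             ┃         
 │ 11 │  8 │   ┃             ┃         
─┼────┼────┤   ┃             ┃         
━━━━━━━━━━━━━━━┛             ┃         
                             ┃         
                             ┃         
                             ┃         
                             ┃         
                             ┃         
                             ┗━━━━━━━━━


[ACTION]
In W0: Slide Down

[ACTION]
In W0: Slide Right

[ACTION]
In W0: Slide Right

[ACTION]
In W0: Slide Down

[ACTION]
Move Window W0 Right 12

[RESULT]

  ┏━━━━━━━━━━━━━━━━━━━━━━━━┓           
  ┃ SlidingPuzzle          ┃           
  ┠────────────────────────┨           
  ┃┌────┬────┬────┬────┐   ┃           
  ┃│    │  3 │  4 │  7 │   ┃ ┏━━━━━━━━━
  ┃├────┼────┼────┼────┤   ┃ ┃ Tetris  
  ┃│ 13 │  5 │  1 │  6 │   ┃ ┠─────────
  ┃├────┼────┼────┼────┤   ┃ ┃         
  ┃│ 10 │  9 │ 11 │  8 │   ┃ ┃         
  ┃├────┼────┼────┼────┤   ┃ ┃         
  ┗━━━━━━━━━━━━━━━━━━━━━━━━┛ ┃         
                             ┃         
                             ┃         
                             ┃         
                             ┃         
                             ┃         
                             ┗━━━━━━━━━
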